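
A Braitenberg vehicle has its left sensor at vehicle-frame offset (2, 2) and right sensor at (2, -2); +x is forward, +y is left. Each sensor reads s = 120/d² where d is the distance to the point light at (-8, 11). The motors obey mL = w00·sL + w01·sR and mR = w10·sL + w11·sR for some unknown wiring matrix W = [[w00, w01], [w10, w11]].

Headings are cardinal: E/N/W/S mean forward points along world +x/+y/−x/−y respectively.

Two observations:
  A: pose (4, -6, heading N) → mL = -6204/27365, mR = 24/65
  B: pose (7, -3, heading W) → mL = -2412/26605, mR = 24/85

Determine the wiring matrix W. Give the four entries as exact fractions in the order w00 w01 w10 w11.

-1 1/2 1 0

obs A: pose=(4,-6,N) → sL=24/65, sR=120/421, mL=-6204/27365, mR=24/65
obs B: pose=(7,-3,W) → sL=24/85, sR=120/313, mL=-2412/26605, mR=24/85
sensor matrix S = [[24/65, 120/421], [24/85, 120/313]]; det S = 1778688/29121833
solve [mL_A; mL_B] = S·[w00; w01] and [mR_A; mR_B] = S·[w10; w11]:
  w00 = -1, w01 = 1/2, w10 = 1, w11 = 0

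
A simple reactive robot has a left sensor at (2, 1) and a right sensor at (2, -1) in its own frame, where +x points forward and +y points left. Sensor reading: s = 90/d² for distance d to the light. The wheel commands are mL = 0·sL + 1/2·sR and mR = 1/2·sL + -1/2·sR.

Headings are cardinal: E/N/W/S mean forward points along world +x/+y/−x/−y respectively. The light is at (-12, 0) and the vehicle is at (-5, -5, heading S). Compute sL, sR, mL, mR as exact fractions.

90/113 18/17 9/17 -252/1921

left sensor world pos  = (-4, -7); dL² = 113
right sensor world pos = (-6, -7); dR² = 85
sL = 90/113 = 90/113
sR = 90/85 = 18/17
mL = 0·sL + 1/2·sR = 9/17
mR = 1/2·sL + -1/2·sR = -252/1921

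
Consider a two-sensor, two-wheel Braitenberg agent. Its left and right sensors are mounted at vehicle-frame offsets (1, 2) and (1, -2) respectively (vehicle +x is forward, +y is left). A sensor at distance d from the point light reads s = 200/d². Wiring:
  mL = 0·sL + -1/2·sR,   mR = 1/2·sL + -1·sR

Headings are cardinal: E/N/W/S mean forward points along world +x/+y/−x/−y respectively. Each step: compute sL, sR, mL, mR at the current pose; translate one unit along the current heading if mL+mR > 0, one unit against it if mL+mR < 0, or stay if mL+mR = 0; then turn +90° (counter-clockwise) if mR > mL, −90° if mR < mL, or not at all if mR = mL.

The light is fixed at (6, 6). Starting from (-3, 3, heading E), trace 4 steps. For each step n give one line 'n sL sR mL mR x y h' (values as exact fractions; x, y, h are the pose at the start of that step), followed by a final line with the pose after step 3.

n=0: pose=(-3,3,E); sL=40/13, sR=200/89; mL=-100/89, mR=-820/1157; mL+mR=-2120/1157 → advance -1; mR−mL=480/1157 → turn +1·90°
n=1: pose=(-4,3,N); sL=50/37, sR=50/17; mL=-25/17, mR=-1425/629; mL+mR=-2350/629 → advance -1; mR−mL=-500/629 → turn -1·90°
n=2: pose=(-4,2,E); sL=40/17, sR=200/117; mL=-100/117, mR=-1060/1989; mL+mR=-920/663 → advance -1; mR−mL=640/1989 → turn +1·90°
n=3: pose=(-5,2,N); sL=100/89, sR=20/9; mL=-10/9, mR=-1330/801; mL+mR=-740/267 → advance -1; mR−mL=-440/801 → turn -1·90°

0 40/13 200/89 -100/89 -820/1157 -3 3 E
1 50/37 50/17 -25/17 -1425/629 -4 3 N
2 40/17 200/117 -100/117 -1060/1989 -4 2 E
3 100/89 20/9 -10/9 -1330/801 -5 2 N
final -5 1 E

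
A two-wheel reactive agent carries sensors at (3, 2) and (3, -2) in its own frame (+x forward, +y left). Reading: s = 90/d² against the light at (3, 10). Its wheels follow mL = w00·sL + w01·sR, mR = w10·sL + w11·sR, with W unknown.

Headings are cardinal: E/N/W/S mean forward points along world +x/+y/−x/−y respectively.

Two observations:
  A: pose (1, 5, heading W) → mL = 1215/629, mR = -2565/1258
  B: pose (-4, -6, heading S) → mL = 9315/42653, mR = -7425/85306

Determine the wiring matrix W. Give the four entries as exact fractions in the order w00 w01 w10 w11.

obs A: pose=(1,5,W) → sL=45/37, sR=45/17, mL=1215/629, mR=-2565/1258
obs B: pose=(-4,-6,S) → sL=45/193, sR=45/221, mL=9315/42653, mR=-7425/85306
sensor matrix S = [[45/37, 45/17], [45/193, 45/221]]; det S = -583200/1578161
solve [mL_A; mL_B] = S·[w00; w01] and [mR_A; mR_B] = S·[w10; w11]:
  w00 = 1/2, w01 = 1/2, w10 = 1/2, w11 = -1

1/2 1/2 1/2 -1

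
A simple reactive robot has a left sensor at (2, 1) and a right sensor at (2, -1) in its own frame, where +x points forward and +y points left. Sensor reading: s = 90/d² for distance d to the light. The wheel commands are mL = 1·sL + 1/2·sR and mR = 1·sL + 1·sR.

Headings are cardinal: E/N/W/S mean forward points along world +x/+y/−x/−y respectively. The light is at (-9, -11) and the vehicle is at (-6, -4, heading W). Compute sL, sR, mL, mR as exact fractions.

left sensor world pos  = (-8, -5); dL² = 37
right sensor world pos = (-8, -3); dR² = 65
sL = 90/37 = 90/37
sR = 90/65 = 18/13
mL = 1·sL + 1/2·sR = 1503/481
mR = 1·sL + 1·sR = 1836/481

90/37 18/13 1503/481 1836/481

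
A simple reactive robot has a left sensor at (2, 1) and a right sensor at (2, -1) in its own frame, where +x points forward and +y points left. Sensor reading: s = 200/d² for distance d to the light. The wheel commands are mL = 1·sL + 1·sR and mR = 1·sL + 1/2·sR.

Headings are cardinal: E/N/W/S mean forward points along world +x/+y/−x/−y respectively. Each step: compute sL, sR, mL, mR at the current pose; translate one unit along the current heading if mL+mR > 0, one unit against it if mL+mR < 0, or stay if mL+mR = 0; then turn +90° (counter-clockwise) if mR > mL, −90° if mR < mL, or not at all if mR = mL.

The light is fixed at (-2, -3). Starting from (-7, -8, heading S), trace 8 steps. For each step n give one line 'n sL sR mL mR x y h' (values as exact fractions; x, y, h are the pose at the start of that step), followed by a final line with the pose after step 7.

0 40/13 40/17 1200/221 940/221 -7 -8 S
1 100/49 100/37 8600/1813 6150/1813 -7 -9 W
2 40/13 200/41 4240/533 2940/533 -8 -9 N
3 25/4 50/13 525/52 425/52 -8 -8 E
4 40/13 40/17 1200/221 940/221 -7 -8 S
5 100/49 100/37 8600/1813 6150/1813 -7 -9 W
6 40/13 200/41 4240/533 2940/533 -8 -9 N
7 25/4 50/13 525/52 425/52 -8 -8 E
final -7 -8 S

n=0: pose=(-7,-8,S); sL=40/13, sR=40/17; mL=1200/221, mR=940/221; mL+mR=2140/221 → advance +1; mR−mL=-20/17 → turn -1·90°
n=1: pose=(-7,-9,W); sL=100/49, sR=100/37; mL=8600/1813, mR=6150/1813; mL+mR=14750/1813 → advance +1; mR−mL=-50/37 → turn -1·90°
n=2: pose=(-8,-9,N); sL=40/13, sR=200/41; mL=4240/533, mR=2940/533; mL+mR=7180/533 → advance +1; mR−mL=-100/41 → turn -1·90°
n=3: pose=(-8,-8,E); sL=25/4, sR=50/13; mL=525/52, mR=425/52; mL+mR=475/26 → advance +1; mR−mL=-25/13 → turn -1·90°
n=4: pose=(-7,-8,S); sL=40/13, sR=40/17; mL=1200/221, mR=940/221; mL+mR=2140/221 → advance +1; mR−mL=-20/17 → turn -1·90°
n=5: pose=(-7,-9,W); sL=100/49, sR=100/37; mL=8600/1813, mR=6150/1813; mL+mR=14750/1813 → advance +1; mR−mL=-50/37 → turn -1·90°
n=6: pose=(-8,-9,N); sL=40/13, sR=200/41; mL=4240/533, mR=2940/533; mL+mR=7180/533 → advance +1; mR−mL=-100/41 → turn -1·90°
n=7: pose=(-8,-8,E); sL=25/4, sR=50/13; mL=525/52, mR=425/52; mL+mR=475/26 → advance +1; mR−mL=-25/13 → turn -1·90°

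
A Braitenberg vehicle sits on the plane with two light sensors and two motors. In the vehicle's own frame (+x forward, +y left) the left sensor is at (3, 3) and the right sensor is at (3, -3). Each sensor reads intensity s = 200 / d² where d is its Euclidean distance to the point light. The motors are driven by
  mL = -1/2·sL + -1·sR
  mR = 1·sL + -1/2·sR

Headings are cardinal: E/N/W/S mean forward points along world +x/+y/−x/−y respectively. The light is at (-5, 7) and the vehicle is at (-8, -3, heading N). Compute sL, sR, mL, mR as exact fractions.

left sensor world pos  = (-11, 0); dL² = 85
right sensor world pos = (-5, 0); dR² = 49
sL = 200/85 = 40/17
sR = 200/49 = 200/49
mL = -1/2·sL + -1·sR = -4380/833
mR = 1·sL + -1/2·sR = 260/833

40/17 200/49 -4380/833 260/833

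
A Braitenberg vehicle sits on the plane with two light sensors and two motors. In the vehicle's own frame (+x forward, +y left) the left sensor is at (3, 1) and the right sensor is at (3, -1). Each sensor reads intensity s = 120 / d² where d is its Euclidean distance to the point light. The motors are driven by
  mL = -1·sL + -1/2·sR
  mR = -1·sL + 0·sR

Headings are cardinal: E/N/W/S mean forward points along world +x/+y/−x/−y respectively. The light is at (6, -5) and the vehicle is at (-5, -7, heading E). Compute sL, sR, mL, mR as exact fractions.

24/13 120/73 -2532/949 -24/13

left sensor world pos  = (-2, -6); dL² = 65
right sensor world pos = (-2, -8); dR² = 73
sL = 120/65 = 24/13
sR = 120/73 = 120/73
mL = -1·sL + -1/2·sR = -2532/949
mR = -1·sL + 0·sR = -24/13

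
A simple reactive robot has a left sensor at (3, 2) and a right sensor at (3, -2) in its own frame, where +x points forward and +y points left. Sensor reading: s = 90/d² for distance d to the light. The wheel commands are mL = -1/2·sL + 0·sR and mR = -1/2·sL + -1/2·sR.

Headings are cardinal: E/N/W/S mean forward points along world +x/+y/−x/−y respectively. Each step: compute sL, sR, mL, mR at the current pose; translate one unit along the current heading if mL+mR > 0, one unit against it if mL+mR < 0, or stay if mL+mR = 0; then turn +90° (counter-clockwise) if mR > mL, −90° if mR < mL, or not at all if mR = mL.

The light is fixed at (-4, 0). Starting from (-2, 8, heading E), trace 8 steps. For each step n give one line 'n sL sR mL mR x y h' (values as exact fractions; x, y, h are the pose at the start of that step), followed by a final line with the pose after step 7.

n=0: pose=(-2,8,E); sL=18/25, sR=90/61; mL=-9/25, mR=-1674/1525; mL+mR=-2223/1525 → advance -1; mR−mL=-45/61 → turn -1·90°
n=1: pose=(-3,8,S); sL=45/17, sR=45/13; mL=-45/34, mR=-675/221; mL+mR=-1935/442 → advance -1; mR−mL=-45/26 → turn -1·90°
n=2: pose=(-3,9,W); sL=90/53, sR=18/25; mL=-45/53, mR=-1602/1325; mL+mR=-2727/1325 → advance -1; mR−mL=-9/25 → turn -1·90°
n=3: pose=(-2,9,N); sL=5/8, sR=9/16; mL=-5/16, mR=-19/32; mL+mR=-29/32 → advance -1; mR−mL=-9/32 → turn -1·90°
n=4: pose=(-2,8,E); sL=18/25, sR=90/61; mL=-9/25, mR=-1674/1525; mL+mR=-2223/1525 → advance -1; mR−mL=-45/61 → turn -1·90°
n=5: pose=(-3,8,S); sL=45/17, sR=45/13; mL=-45/34, mR=-675/221; mL+mR=-1935/442 → advance -1; mR−mL=-45/26 → turn -1·90°
n=6: pose=(-3,9,W); sL=90/53, sR=18/25; mL=-45/53, mR=-1602/1325; mL+mR=-2727/1325 → advance -1; mR−mL=-9/25 → turn -1·90°
n=7: pose=(-2,9,N); sL=5/8, sR=9/16; mL=-5/16, mR=-19/32; mL+mR=-29/32 → advance -1; mR−mL=-9/32 → turn -1·90°

0 18/25 90/61 -9/25 -1674/1525 -2 8 E
1 45/17 45/13 -45/34 -675/221 -3 8 S
2 90/53 18/25 -45/53 -1602/1325 -3 9 W
3 5/8 9/16 -5/16 -19/32 -2 9 N
4 18/25 90/61 -9/25 -1674/1525 -2 8 E
5 45/17 45/13 -45/34 -675/221 -3 8 S
6 90/53 18/25 -45/53 -1602/1325 -3 9 W
7 5/8 9/16 -5/16 -19/32 -2 9 N
final -2 8 E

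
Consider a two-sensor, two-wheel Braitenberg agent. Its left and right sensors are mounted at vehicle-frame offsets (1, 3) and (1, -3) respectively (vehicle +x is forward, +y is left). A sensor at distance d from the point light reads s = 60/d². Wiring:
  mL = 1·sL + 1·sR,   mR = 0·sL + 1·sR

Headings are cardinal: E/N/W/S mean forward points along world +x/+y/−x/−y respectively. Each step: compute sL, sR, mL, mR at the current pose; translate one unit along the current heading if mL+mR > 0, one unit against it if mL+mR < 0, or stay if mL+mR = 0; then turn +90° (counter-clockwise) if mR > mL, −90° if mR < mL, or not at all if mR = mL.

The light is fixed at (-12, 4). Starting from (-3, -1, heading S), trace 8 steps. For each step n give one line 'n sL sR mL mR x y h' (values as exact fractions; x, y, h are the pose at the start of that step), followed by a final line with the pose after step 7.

0 1/3 5/6 7/6 5/6 -3 -1 S
1 12/29 60/73 2616/2117 60/73 -3 -2 W
2 6/5 30/73 588/365 30/73 -4 -2 N
3 12/17 12/29 552/493 12/29 -4 -1 E
4 1/3 5/6 7/6 5/6 -3 -1 S
5 12/29 60/73 2616/2117 60/73 -3 -2 W
6 6/5 30/73 588/365 30/73 -4 -2 N
7 12/17 12/29 552/493 12/29 -4 -1 E
final -3 -1 S

n=0: pose=(-3,-1,S); sL=1/3, sR=5/6; mL=7/6, mR=5/6; mL+mR=2 → advance +1; mR−mL=-1/3 → turn -1·90°
n=1: pose=(-3,-2,W); sL=12/29, sR=60/73; mL=2616/2117, mR=60/73; mL+mR=4356/2117 → advance +1; mR−mL=-12/29 → turn -1·90°
n=2: pose=(-4,-2,N); sL=6/5, sR=30/73; mL=588/365, mR=30/73; mL+mR=738/365 → advance +1; mR−mL=-6/5 → turn -1·90°
n=3: pose=(-4,-1,E); sL=12/17, sR=12/29; mL=552/493, mR=12/29; mL+mR=756/493 → advance +1; mR−mL=-12/17 → turn -1·90°
n=4: pose=(-3,-1,S); sL=1/3, sR=5/6; mL=7/6, mR=5/6; mL+mR=2 → advance +1; mR−mL=-1/3 → turn -1·90°
n=5: pose=(-3,-2,W); sL=12/29, sR=60/73; mL=2616/2117, mR=60/73; mL+mR=4356/2117 → advance +1; mR−mL=-12/29 → turn -1·90°
n=6: pose=(-4,-2,N); sL=6/5, sR=30/73; mL=588/365, mR=30/73; mL+mR=738/365 → advance +1; mR−mL=-6/5 → turn -1·90°
n=7: pose=(-4,-1,E); sL=12/17, sR=12/29; mL=552/493, mR=12/29; mL+mR=756/493 → advance +1; mR−mL=-12/17 → turn -1·90°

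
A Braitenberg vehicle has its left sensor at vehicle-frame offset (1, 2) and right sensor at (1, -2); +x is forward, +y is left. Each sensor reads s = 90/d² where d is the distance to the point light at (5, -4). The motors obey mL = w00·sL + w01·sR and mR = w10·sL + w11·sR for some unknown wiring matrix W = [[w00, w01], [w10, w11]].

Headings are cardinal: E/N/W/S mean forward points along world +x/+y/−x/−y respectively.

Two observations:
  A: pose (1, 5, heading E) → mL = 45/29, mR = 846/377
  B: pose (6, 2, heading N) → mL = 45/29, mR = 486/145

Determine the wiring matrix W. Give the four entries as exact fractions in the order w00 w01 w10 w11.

obs A: pose=(1,5,E) → sL=9/13, sR=45/29, mL=45/29, mR=846/377
obs B: pose=(6,2,N) → sL=9/5, sR=45/29, mL=45/29, mR=486/145
sensor matrix S = [[9/13, 45/29], [9/5, 45/29]]; det S = -648/377
solve [mL_A; mL_B] = S·[w00; w01] and [mR_A; mR_B] = S·[w10; w11]:
  w00 = 0, w01 = 1, w10 = 1, w11 = 1

0 1 1 1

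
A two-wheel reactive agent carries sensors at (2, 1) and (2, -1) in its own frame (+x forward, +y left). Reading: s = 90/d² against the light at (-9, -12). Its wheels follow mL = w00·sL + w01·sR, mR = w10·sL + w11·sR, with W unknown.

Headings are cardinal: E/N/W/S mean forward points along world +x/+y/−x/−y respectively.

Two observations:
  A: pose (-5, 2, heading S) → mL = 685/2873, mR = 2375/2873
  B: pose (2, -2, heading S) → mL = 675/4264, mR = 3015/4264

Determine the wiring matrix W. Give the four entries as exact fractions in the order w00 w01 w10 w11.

1 -1/2 1 1/2

obs A: pose=(-5,2,S) → sL=90/169, sR=10/17, mL=685/2873, mR=2375/2873
obs B: pose=(2,-2,S) → sL=45/104, sR=45/82, mL=675/4264, mR=3015/4264
sensor matrix S = [[90/169, 10/17], [45/104, 45/82]]; det S = 17775/471172
solve [mL_A; mL_B] = S·[w00; w01] and [mR_A; mR_B] = S·[w10; w11]:
  w00 = 1, w01 = -1/2, w10 = 1, w11 = 1/2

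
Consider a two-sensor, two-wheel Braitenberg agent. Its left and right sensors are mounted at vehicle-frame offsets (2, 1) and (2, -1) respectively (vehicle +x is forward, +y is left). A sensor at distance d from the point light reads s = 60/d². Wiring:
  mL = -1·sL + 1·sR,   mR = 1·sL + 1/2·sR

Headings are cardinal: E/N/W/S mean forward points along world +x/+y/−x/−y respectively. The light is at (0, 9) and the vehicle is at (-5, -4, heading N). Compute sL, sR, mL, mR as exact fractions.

60/157 60/137 1200/21509 12930/21509

left sensor world pos  = (-6, -2); dL² = 157
right sensor world pos = (-4, -2); dR² = 137
sL = 60/157 = 60/157
sR = 60/137 = 60/137
mL = -1·sL + 1·sR = 1200/21509
mR = 1·sL + 1/2·sR = 12930/21509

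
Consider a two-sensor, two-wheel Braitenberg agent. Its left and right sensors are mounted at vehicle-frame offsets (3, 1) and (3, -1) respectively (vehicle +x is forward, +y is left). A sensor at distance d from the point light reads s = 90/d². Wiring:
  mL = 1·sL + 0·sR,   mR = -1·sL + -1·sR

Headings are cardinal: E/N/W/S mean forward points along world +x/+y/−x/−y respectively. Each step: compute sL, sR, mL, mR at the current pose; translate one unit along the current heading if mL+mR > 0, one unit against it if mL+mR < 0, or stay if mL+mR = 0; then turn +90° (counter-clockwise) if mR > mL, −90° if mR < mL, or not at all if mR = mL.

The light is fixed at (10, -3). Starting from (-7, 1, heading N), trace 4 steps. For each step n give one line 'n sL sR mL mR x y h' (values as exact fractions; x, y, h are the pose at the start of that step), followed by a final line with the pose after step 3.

0 90/373 18/61 90/373 -12204/22753 -7 1 N
1 45/106 9/20 45/106 -927/1060 -7 0 E
2 90/289 90/361 90/289 -58500/104329 -8 0 S
3 1/5 45/233 1/5 -458/1165 -8 1 W
final -7 1 N

n=0: pose=(-7,1,N); sL=90/373, sR=18/61; mL=90/373, mR=-12204/22753; mL+mR=-18/61 → advance -1; mR−mL=-17694/22753 → turn -1·90°
n=1: pose=(-7,0,E); sL=45/106, sR=9/20; mL=45/106, mR=-927/1060; mL+mR=-9/20 → advance -1; mR−mL=-1377/1060 → turn -1·90°
n=2: pose=(-8,0,S); sL=90/289, sR=90/361; mL=90/289, mR=-58500/104329; mL+mR=-90/361 → advance -1; mR−mL=-90990/104329 → turn -1·90°
n=3: pose=(-8,1,W); sL=1/5, sR=45/233; mL=1/5, mR=-458/1165; mL+mR=-45/233 → advance -1; mR−mL=-691/1165 → turn -1·90°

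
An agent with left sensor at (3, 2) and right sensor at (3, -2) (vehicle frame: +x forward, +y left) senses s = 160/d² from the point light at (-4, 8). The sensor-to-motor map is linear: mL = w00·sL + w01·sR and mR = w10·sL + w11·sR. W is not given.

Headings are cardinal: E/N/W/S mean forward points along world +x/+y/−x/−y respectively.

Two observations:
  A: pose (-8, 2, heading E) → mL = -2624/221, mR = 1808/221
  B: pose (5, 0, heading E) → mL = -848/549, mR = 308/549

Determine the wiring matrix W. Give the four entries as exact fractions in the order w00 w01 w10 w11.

-1 -1 1 -1/2

obs A: pose=(-8,2,E) → sL=160/17, sR=32/13, mL=-2624/221, mR=1808/221
obs B: pose=(5,0,E) → sL=8/9, sR=40/61, mL=-848/549, mR=308/549
sensor matrix S = [[160/17, 32/13], [8/9, 40/61]]; det S = 483328/121329
solve [mL_A; mL_B] = S·[w00; w01] and [mR_A; mR_B] = S·[w10; w11]:
  w00 = -1, w01 = -1, w10 = 1, w11 = -1/2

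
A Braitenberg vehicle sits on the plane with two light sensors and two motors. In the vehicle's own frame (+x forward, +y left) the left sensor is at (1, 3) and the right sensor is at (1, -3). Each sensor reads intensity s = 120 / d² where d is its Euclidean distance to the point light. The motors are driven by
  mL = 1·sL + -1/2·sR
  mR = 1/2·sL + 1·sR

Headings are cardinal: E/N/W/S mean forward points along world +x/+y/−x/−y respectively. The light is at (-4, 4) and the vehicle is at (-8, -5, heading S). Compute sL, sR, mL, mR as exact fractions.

left sensor world pos  = (-5, -6); dL² = 101
right sensor world pos = (-11, -6); dR² = 149
sL = 120/101 = 120/101
sR = 120/149 = 120/149
mL = 1·sL + -1/2·sR = 11820/15049
mR = 1/2·sL + 1·sR = 21060/15049

120/101 120/149 11820/15049 21060/15049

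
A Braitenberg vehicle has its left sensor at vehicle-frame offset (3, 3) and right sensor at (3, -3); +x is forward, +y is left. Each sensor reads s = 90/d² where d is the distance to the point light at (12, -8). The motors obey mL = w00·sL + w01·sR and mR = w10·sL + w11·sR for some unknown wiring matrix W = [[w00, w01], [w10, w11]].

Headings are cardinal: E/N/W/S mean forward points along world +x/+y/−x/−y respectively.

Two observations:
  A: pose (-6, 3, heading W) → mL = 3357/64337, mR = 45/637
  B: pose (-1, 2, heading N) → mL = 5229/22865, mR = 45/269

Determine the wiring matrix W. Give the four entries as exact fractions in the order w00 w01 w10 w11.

-1/2 1 0 1/2

obs A: pose=(-6,3,W) → sL=18/101, sR=90/637, mL=3357/64337, mR=45/637
obs B: pose=(-1,2,N) → sL=18/85, sR=90/269, mL=5229/22865, mR=45/269
sensor matrix S = [[18/101, 90/637], [18/85, 90/269]]; det S = 8740224/294213101
solve [mL_A; mL_B] = S·[w00; w01] and [mR_A; mR_B] = S·[w10; w11]:
  w00 = -1/2, w01 = 1, w10 = 0, w11 = 1/2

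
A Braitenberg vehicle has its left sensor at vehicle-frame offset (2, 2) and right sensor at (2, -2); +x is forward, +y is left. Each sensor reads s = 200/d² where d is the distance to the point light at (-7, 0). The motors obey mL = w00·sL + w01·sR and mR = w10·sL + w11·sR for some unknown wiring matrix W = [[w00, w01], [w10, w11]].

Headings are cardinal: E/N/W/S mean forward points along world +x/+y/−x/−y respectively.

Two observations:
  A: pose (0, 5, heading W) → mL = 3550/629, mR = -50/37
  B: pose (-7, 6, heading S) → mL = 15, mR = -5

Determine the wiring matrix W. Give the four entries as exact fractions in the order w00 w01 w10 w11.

obs A: pose=(0,5,W) → sL=100/17, sR=100/37, mL=3550/629, mR=-50/37
obs B: pose=(-7,6,S) → sL=10, sR=10, mL=15, mR=-5
sensor matrix S = [[100/17, 100/37], [10, 10]]; det S = 20000/629
solve [mL_A; mL_B] = S·[w00; w01] and [mR_A; mR_B] = S·[w10; w11]:
  w00 = 1/2, w01 = 1, w10 = 0, w11 = -1/2

1/2 1 0 -1/2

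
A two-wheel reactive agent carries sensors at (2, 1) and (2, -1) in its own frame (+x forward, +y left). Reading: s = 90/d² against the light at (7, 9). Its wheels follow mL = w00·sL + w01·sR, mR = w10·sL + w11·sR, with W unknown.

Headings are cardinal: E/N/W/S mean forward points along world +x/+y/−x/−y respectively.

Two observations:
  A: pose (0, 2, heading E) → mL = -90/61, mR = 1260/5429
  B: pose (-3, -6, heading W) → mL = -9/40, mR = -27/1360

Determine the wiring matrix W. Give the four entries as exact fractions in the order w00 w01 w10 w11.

-1 0 1/2 -1/2

obs A: pose=(0,2,E) → sL=90/61, sR=90/89, mL=-90/61, mR=1260/5429
obs B: pose=(-3,-6,W) → sL=9/40, sR=9/34, mL=-9/40, mR=-27/1360
sensor matrix S = [[90/61, 90/89], [9/40, 9/34]]; det S = 60183/369172
solve [mL_A; mL_B] = S·[w00; w01] and [mR_A; mR_B] = S·[w10; w11]:
  w00 = -1, w01 = 0, w10 = 1/2, w11 = -1/2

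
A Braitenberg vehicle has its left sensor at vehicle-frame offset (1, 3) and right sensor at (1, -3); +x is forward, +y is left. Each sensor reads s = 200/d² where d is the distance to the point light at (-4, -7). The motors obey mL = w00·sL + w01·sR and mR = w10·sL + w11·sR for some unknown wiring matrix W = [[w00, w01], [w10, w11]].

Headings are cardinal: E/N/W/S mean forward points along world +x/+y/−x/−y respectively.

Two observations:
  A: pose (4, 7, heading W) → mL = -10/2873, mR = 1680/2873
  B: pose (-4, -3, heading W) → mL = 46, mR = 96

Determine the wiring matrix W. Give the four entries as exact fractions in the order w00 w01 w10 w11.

obs A: pose=(4,7,W) → sL=20/17, sR=100/169, mL=-10/2873, mR=1680/2873
obs B: pose=(-4,-3,W) → sL=100, sR=4, mL=46, mR=96
sensor matrix S = [[20/17, 100/169], [100, 4]]; det S = -156480/2873
solve [mL_A; mL_B] = S·[w00; w01] and [mR_A; mR_B] = S·[w10; w11]:
  w00 = 1/2, w01 = -1, w10 = 1, w11 = -1

1/2 -1 1 -1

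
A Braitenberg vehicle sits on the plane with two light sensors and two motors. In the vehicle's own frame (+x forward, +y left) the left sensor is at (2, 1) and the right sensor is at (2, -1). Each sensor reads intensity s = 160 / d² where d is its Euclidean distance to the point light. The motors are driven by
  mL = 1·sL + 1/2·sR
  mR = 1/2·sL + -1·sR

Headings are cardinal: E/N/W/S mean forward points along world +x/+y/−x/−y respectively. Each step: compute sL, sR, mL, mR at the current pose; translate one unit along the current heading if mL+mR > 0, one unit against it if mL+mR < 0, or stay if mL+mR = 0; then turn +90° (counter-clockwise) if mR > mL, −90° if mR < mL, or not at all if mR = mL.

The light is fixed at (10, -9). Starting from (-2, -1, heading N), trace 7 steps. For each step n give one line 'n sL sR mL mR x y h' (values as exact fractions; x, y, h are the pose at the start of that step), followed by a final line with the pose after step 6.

n=0: pose=(-2,-1,N); sL=160/269, sR=160/221; mL=56880/59449, mR=-25360/59449; mL+mR=31520/59449 → advance +1; mR−mL=-82240/59449 → turn -1·90°
n=1: pose=(-2,0,E); sL=4/5, sR=40/41; mL=264/205, mR=-118/205; mL+mR=146/205 → advance +1; mR−mL=-382/205 → turn -1·90°
n=2: pose=(-1,0,S); sL=160/149, sR=160/193; mL=42800/28757, mR=-8400/28757; mL+mR=34400/28757 → advance +1; mR−mL=-51200/28757 → turn -1·90°
n=3: pose=(-1,-1,W); sL=80/109, sR=16/25; mL=2872/2725, mR=-744/2725; mL+mR=2128/2725 → advance +1; mR−mL=-3616/2725 → turn -1·90°
n=4: pose=(-2,-1,N); sL=160/269, sR=160/221; mL=56880/59449, mR=-25360/59449; mL+mR=31520/59449 → advance +1; mR−mL=-82240/59449 → turn -1·90°
n=5: pose=(-2,0,E); sL=4/5, sR=40/41; mL=264/205, mR=-118/205; mL+mR=146/205 → advance +1; mR−mL=-382/205 → turn -1·90°
n=6: pose=(-1,0,S); sL=160/149, sR=160/193; mL=42800/28757, mR=-8400/28757; mL+mR=34400/28757 → advance +1; mR−mL=-51200/28757 → turn -1·90°

0 160/269 160/221 56880/59449 -25360/59449 -2 -1 N
1 4/5 40/41 264/205 -118/205 -2 0 E
2 160/149 160/193 42800/28757 -8400/28757 -1 0 S
3 80/109 16/25 2872/2725 -744/2725 -1 -1 W
4 160/269 160/221 56880/59449 -25360/59449 -2 -1 N
5 4/5 40/41 264/205 -118/205 -2 0 E
6 160/149 160/193 42800/28757 -8400/28757 -1 0 S
final -1 -1 W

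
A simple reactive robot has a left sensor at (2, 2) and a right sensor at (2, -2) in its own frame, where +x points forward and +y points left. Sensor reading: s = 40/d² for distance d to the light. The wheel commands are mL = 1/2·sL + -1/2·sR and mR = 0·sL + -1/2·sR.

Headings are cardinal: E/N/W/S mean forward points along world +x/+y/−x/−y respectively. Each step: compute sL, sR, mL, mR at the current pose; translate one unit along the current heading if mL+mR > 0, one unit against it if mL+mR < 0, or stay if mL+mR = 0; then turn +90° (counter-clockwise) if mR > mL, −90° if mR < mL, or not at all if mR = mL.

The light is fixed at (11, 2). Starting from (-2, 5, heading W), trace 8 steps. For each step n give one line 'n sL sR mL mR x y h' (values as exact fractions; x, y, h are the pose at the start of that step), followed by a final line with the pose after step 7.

0 20/113 4/25 24/2825 -2/25 -2 5 W
1 40/221 8/25 -384/5525 -4/25 -1 5 N
2 10/29 2/5 -4/145 -1/5 -1 4 E
3 40/121 8/45 416/5445 -4/45 -2 4 S
4 20/113 4/25 24/2825 -2/25 -2 5 W
5 40/221 8/25 -384/5525 -4/25 -1 5 N
6 10/29 2/5 -4/145 -1/5 -1 4 E
7 40/121 8/45 416/5445 -4/45 -2 4 S
final -2 5 W

n=0: pose=(-2,5,W); sL=20/113, sR=4/25; mL=24/2825, mR=-2/25; mL+mR=-202/2825 → advance -1; mR−mL=-10/113 → turn -1·90°
n=1: pose=(-1,5,N); sL=40/221, sR=8/25; mL=-384/5525, mR=-4/25; mL+mR=-1268/5525 → advance -1; mR−mL=-20/221 → turn -1·90°
n=2: pose=(-1,4,E); sL=10/29, sR=2/5; mL=-4/145, mR=-1/5; mL+mR=-33/145 → advance -1; mR−mL=-5/29 → turn -1·90°
n=3: pose=(-2,4,S); sL=40/121, sR=8/45; mL=416/5445, mR=-4/45; mL+mR=-68/5445 → advance -1; mR−mL=-20/121 → turn -1·90°
n=4: pose=(-2,5,W); sL=20/113, sR=4/25; mL=24/2825, mR=-2/25; mL+mR=-202/2825 → advance -1; mR−mL=-10/113 → turn -1·90°
n=5: pose=(-1,5,N); sL=40/221, sR=8/25; mL=-384/5525, mR=-4/25; mL+mR=-1268/5525 → advance -1; mR−mL=-20/221 → turn -1·90°
n=6: pose=(-1,4,E); sL=10/29, sR=2/5; mL=-4/145, mR=-1/5; mL+mR=-33/145 → advance -1; mR−mL=-5/29 → turn -1·90°
n=7: pose=(-2,4,S); sL=40/121, sR=8/45; mL=416/5445, mR=-4/45; mL+mR=-68/5445 → advance -1; mR−mL=-20/121 → turn -1·90°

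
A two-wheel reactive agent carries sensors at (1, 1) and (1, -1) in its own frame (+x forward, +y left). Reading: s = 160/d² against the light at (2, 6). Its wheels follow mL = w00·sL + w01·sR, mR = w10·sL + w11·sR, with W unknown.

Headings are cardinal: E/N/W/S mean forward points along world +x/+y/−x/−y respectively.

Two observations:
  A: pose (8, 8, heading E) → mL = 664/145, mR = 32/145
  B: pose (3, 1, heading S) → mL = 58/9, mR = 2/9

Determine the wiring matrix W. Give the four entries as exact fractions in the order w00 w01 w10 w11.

obs A: pose=(8,8,E) → sL=80/29, sR=16/5, mL=664/145, mR=32/145
obs B: pose=(3,1,S) → sL=4, sR=40/9, mL=58/9, mR=2/9
sensor matrix S = [[80/29, 16/5], [4, 40/9]]; det S = -704/1305
solve [mL_A; mL_B] = S·[w00; w01] and [mR_A; mR_B] = S·[w10; w11]:
  w00 = 1/2, w01 = 1, w10 = -1/2, w11 = 1/2

1/2 1 -1/2 1/2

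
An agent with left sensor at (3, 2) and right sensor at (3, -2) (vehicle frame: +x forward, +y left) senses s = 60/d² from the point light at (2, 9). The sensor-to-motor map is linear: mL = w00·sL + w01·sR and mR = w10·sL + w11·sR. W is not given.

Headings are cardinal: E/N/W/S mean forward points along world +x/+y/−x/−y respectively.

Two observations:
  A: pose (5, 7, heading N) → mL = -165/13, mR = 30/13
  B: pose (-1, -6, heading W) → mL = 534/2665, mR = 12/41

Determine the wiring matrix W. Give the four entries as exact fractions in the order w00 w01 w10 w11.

-1/2 1 0 1

obs A: pose=(5,7,N) → sL=30, sR=30/13, mL=-165/13, mR=30/13
obs B: pose=(-1,-6,W) → sL=12/65, sR=12/41, mL=534/2665, mR=12/41
sensor matrix S = [[30, 30/13], [12/65, 12/41]]; det S = 57888/6929
solve [mL_A; mL_B] = S·[w00; w01] and [mR_A; mR_B] = S·[w10; w11]:
  w00 = -1/2, w01 = 1, w10 = 0, w11 = 1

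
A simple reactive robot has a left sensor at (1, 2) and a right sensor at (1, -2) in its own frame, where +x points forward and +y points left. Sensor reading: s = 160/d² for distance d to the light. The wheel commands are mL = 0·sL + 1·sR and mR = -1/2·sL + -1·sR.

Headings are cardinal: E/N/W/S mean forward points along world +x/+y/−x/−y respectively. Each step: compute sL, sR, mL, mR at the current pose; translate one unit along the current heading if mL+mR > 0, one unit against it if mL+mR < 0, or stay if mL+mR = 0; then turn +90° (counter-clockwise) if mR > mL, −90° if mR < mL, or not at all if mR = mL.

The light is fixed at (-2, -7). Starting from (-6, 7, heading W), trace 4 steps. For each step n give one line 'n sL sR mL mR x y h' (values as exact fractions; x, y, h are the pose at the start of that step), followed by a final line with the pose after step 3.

0 160/169 160/281 160/281 -49520/47489 -6 7 W
1 16/25 80/113 80/113 -2904/2825 -5 7 N
2 160/229 32/25 32/25 -9328/5725 -5 6 E
3 40/37 8/9 8/9 -476/333 -6 6 S
final -6 7 W

n=0: pose=(-6,7,W); sL=160/169, sR=160/281; mL=160/281, mR=-49520/47489; mL+mR=-80/169 → advance -1; mR−mL=-76560/47489 → turn -1·90°
n=1: pose=(-5,7,N); sL=16/25, sR=80/113; mL=80/113, mR=-2904/2825; mL+mR=-8/25 → advance -1; mR−mL=-4904/2825 → turn -1·90°
n=2: pose=(-5,6,E); sL=160/229, sR=32/25; mL=32/25, mR=-9328/5725; mL+mR=-80/229 → advance -1; mR−mL=-16656/5725 → turn -1·90°
n=3: pose=(-6,6,S); sL=40/37, sR=8/9; mL=8/9, mR=-476/333; mL+mR=-20/37 → advance -1; mR−mL=-772/333 → turn -1·90°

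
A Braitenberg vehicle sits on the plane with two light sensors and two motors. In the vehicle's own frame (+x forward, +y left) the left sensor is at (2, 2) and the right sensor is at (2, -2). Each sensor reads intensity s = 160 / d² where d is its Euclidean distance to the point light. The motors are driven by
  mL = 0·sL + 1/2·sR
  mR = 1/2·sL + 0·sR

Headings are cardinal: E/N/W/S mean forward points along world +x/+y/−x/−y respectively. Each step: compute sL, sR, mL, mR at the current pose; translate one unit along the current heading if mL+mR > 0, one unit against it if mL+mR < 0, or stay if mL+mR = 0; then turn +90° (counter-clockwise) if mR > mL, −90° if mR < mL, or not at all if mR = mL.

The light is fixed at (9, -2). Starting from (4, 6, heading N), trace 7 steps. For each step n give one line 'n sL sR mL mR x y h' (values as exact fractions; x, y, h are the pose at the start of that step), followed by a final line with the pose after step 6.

n=0: pose=(4,6,N); sL=160/149, sR=160/109; mL=80/109, mR=80/149; mL+mR=20640/16241 → advance +1; mR−mL=-3200/16241 → turn -1·90°
n=1: pose=(4,7,E); sL=16/13, sR=80/29; mL=40/29, mR=8/13; mL+mR=752/377 → advance +1; mR−mL=-288/377 → turn -1·90°
n=2: pose=(5,7,S); sL=160/53, sR=32/17; mL=16/17, mR=80/53; mL+mR=2208/901 → advance +1; mR−mL=512/901 → turn +1·90°
n=3: pose=(5,6,E); sL=20/13, sR=4; mL=2, mR=10/13; mL+mR=36/13 → advance +1; mR−mL=-16/13 → turn -1·90°
n=4: pose=(6,6,S); sL=160/37, sR=160/61; mL=80/61, mR=80/37; mL+mR=7840/2257 → advance +1; mR−mL=1920/2257 → turn +1·90°
n=5: pose=(6,5,E); sL=80/41, sR=80/13; mL=40/13, mR=40/41; mL+mR=2160/533 → advance +1; mR−mL=-1120/533 → turn -1·90°
n=6: pose=(7,5,S); sL=32/5, sR=160/41; mL=80/41, mR=16/5; mL+mR=1056/205 → advance +1; mR−mL=256/205 → turn +1·90°

0 160/149 160/109 80/109 80/149 4 6 N
1 16/13 80/29 40/29 8/13 4 7 E
2 160/53 32/17 16/17 80/53 5 7 S
3 20/13 4 2 10/13 5 6 E
4 160/37 160/61 80/61 80/37 6 6 S
5 80/41 80/13 40/13 40/41 6 5 E
6 32/5 160/41 80/41 16/5 7 5 S
final 7 4 E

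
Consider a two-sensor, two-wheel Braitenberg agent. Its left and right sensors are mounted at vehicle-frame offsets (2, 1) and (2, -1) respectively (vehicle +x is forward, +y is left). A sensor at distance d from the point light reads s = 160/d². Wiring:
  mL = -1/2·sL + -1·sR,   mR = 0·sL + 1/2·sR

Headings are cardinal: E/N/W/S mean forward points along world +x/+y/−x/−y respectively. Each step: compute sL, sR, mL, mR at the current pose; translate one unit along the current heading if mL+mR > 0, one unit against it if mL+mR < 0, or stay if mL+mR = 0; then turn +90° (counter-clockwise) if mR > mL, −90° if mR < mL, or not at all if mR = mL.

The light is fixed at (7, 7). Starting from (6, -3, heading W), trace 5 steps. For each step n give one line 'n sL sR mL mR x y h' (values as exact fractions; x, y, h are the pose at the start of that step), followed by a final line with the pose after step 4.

0 16/13 16/9 -280/117 8/9 6 -3 W
1 32/29 32/29 -48/29 16/29 7 -3 S
2 40/17 20/13 -600/221 10/13 7 -2 E
3 160/53 160/49 -12400/2597 80/49 6 -2 N
4 16/13 16/9 -280/117 8/9 6 -3 W
final 7 -3 S

n=0: pose=(6,-3,W); sL=16/13, sR=16/9; mL=-280/117, mR=8/9; mL+mR=-176/117 → advance -1; mR−mL=128/39 → turn +1·90°
n=1: pose=(7,-3,S); sL=32/29, sR=32/29; mL=-48/29, mR=16/29; mL+mR=-32/29 → advance -1; mR−mL=64/29 → turn +1·90°
n=2: pose=(7,-2,E); sL=40/17, sR=20/13; mL=-600/221, mR=10/13; mL+mR=-430/221 → advance -1; mR−mL=770/221 → turn +1·90°
n=3: pose=(6,-2,N); sL=160/53, sR=160/49; mL=-12400/2597, mR=80/49; mL+mR=-8160/2597 → advance -1; mR−mL=16640/2597 → turn +1·90°
n=4: pose=(6,-3,W); sL=16/13, sR=16/9; mL=-280/117, mR=8/9; mL+mR=-176/117 → advance -1; mR−mL=128/39 → turn +1·90°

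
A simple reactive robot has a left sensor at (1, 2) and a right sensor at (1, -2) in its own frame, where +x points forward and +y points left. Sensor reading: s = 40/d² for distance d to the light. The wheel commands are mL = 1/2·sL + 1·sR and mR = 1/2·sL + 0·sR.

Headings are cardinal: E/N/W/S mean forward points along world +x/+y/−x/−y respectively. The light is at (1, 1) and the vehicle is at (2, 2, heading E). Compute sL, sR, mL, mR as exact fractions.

40/13 8 124/13 20/13

left sensor world pos  = (3, 4); dL² = 13
right sensor world pos = (3, 0); dR² = 5
sL = 40/13 = 40/13
sR = 40/5 = 8
mL = 1/2·sL + 1·sR = 124/13
mR = 1/2·sL + 0·sR = 20/13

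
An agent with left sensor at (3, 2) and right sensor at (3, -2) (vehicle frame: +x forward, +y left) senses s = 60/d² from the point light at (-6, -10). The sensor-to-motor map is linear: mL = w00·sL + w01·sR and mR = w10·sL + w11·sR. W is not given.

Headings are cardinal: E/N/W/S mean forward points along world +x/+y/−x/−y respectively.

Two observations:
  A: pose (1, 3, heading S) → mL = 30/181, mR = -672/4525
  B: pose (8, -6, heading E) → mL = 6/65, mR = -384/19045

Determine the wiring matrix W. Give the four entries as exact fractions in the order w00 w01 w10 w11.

1/2 0 1 -1

obs A: pose=(1,3,S) → sL=60/181, sR=12/25, mL=30/181, mR=-672/4525
obs B: pose=(8,-6,E) → sL=12/65, sR=60/293, mL=6/65, mR=-384/19045
sensor matrix S = [[60/181, 12/25], [12/65, 60/293]]; det S = -1786752/86178625
solve [mL_A; mL_B] = S·[w00; w01] and [mR_A; mR_B] = S·[w10; w11]:
  w00 = 1/2, w01 = 0, w10 = 1, w11 = -1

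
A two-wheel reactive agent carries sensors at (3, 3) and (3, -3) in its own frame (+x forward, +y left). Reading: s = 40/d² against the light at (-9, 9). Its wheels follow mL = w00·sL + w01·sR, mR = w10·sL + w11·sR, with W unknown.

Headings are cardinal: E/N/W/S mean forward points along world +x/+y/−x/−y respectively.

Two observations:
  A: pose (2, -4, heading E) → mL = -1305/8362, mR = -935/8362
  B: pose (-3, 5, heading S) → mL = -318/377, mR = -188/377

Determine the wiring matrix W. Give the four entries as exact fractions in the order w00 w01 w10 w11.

obs A: pose=(2,-4,E) → sL=5/37, sR=10/113, mL=-1305/8362, mR=-935/8362
obs B: pose=(-3,5,S) → sL=4/13, sR=20/29, mL=-318/377, mR=-188/377
sensor matrix S = [[5/37, 10/113], [4/13, 20/29]]; det S = 103980/1576237
solve [mL_A; mL_B] = S·[w00; w01] and [mR_A; mR_B] = S·[w10; w11]:
  w00 = -1/2, w01 = -1, w10 = -1/2, w11 = -1/2

-1/2 -1 -1/2 -1/2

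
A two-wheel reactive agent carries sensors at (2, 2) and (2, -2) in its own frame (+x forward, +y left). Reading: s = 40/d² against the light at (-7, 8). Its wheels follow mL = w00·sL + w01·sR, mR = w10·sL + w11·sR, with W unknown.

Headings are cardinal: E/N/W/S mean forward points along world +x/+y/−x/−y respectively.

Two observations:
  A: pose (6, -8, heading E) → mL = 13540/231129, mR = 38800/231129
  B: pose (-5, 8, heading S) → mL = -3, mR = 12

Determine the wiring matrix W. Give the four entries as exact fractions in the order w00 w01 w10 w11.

1 -1/2 1 1

obs A: pose=(6,-8,E) → sL=40/421, sR=40/549, mL=13540/231129, mR=38800/231129
obs B: pose=(-5,8,S) → sL=2, sR=10, mL=-3, mR=12
sensor matrix S = [[40/421, 40/549], [2, 10]]; det S = 185920/231129
solve [mL_A; mL_B] = S·[w00; w01] and [mR_A; mR_B] = S·[w10; w11]:
  w00 = 1, w01 = -1/2, w10 = 1, w11 = 1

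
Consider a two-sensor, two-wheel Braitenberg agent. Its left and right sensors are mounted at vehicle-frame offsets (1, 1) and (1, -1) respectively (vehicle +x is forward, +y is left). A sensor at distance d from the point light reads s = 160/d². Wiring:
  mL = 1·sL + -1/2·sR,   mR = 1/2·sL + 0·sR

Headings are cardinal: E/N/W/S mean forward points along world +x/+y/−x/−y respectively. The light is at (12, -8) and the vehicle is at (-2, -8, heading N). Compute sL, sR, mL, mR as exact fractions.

80/113 16/17 456/1921 40/113

left sensor world pos  = (-3, -7); dL² = 226
right sensor world pos = (-1, -7); dR² = 170
sL = 160/226 = 80/113
sR = 160/170 = 16/17
mL = 1·sL + -1/2·sR = 456/1921
mR = 1/2·sL + 0·sR = 40/113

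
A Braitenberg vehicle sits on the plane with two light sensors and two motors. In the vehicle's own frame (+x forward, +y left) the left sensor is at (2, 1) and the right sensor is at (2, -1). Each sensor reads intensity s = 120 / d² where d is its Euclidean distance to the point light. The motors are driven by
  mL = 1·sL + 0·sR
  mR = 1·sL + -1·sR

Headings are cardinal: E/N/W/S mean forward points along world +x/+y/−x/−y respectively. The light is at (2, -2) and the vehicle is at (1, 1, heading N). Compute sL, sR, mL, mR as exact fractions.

left sensor world pos  = (0, 3); dL² = 29
right sensor world pos = (2, 3); dR² = 25
sL = 120/29 = 120/29
sR = 120/25 = 24/5
mL = 1·sL + 0·sR = 120/29
mR = 1·sL + -1·sR = -96/145

120/29 24/5 120/29 -96/145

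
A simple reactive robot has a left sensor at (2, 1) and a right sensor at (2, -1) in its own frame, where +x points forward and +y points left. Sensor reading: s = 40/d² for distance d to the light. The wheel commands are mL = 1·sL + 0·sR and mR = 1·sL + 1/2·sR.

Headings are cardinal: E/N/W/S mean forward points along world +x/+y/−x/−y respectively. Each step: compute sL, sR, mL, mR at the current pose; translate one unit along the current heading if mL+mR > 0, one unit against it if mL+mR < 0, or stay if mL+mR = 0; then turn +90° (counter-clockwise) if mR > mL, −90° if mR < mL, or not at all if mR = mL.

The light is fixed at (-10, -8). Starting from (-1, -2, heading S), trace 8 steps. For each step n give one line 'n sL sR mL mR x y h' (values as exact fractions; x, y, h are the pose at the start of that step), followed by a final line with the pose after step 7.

n=0: pose=(-1,-2,S); sL=10/29, sR=1/2; mL=10/29, mR=69/116; mL+mR=109/116 → advance +1; mR−mL=1/4 → turn +1·90°
n=1: pose=(-1,-3,E); sL=40/157, sR=40/137; mL=40/157, mR=8620/21509; mL+mR=14100/21509 → advance +1; mR−mL=20/137 → turn +1·90°
n=2: pose=(0,-3,N); sL=4/13, sR=4/17; mL=4/13, mR=94/221; mL+mR=162/221 → advance +1; mR−mL=2/17 → turn +1·90°
n=3: pose=(0,-2,W); sL=40/89, sR=40/113; mL=40/89, mR=6300/10057; mL+mR=10820/10057 → advance +1; mR−mL=20/113 → turn +1·90°
n=4: pose=(-1,-2,S); sL=10/29, sR=1/2; mL=10/29, mR=69/116; mL+mR=109/116 → advance +1; mR−mL=1/4 → turn +1·90°
n=5: pose=(-1,-3,E); sL=40/157, sR=40/137; mL=40/157, mR=8620/21509; mL+mR=14100/21509 → advance +1; mR−mL=20/137 → turn +1·90°
n=6: pose=(0,-3,N); sL=4/13, sR=4/17; mL=4/13, mR=94/221; mL+mR=162/221 → advance +1; mR−mL=2/17 → turn +1·90°
n=7: pose=(0,-2,W); sL=40/89, sR=40/113; mL=40/89, mR=6300/10057; mL+mR=10820/10057 → advance +1; mR−mL=20/113 → turn +1·90°

0 10/29 1/2 10/29 69/116 -1 -2 S
1 40/157 40/137 40/157 8620/21509 -1 -3 E
2 4/13 4/17 4/13 94/221 0 -3 N
3 40/89 40/113 40/89 6300/10057 0 -2 W
4 10/29 1/2 10/29 69/116 -1 -2 S
5 40/157 40/137 40/157 8620/21509 -1 -3 E
6 4/13 4/17 4/13 94/221 0 -3 N
7 40/89 40/113 40/89 6300/10057 0 -2 W
final -1 -2 S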